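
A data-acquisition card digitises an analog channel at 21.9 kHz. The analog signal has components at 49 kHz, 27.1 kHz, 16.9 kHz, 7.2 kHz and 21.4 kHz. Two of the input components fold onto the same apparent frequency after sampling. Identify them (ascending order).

27.1 kHz, 49 kHz

fs/2 = 10.95 kHz.
49 kHz mod fs = 5.2 kHz.
5.2 kHz ≤ fs/2 = 10.95 kHz, appears at 5.2 kHz.
27.1 kHz mod fs = 5.2 kHz.
5.2 kHz ≤ fs/2 = 10.95 kHz, appears at 5.2 kHz.
16.9 kHz > fs/2 = 10.95 kHz, folds to fs − 16.9 kHz = 5 kHz.
7.2 kHz ≤ fs/2 = 10.95 kHz, passes unchanged.
21.4 kHz > fs/2 = 10.95 kHz, folds to fs − 21.4 kHz = 0.5 kHz.
27.1 kHz and 49 kHz both map to 5.2 kHz.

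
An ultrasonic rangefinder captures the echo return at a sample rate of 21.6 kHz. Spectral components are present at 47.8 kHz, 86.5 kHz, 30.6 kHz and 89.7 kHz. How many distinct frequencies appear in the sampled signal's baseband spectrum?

fs/2 = 10.8 kHz.
47.8 kHz mod fs = 4.6 kHz.
4.6 kHz ≤ fs/2 = 10.8 kHz, appears at 4.6 kHz.
86.5 kHz mod fs = 0.1 kHz.
0.1 kHz ≤ fs/2 = 10.8 kHz, appears at 0.1 kHz.
30.6 kHz mod fs = 9 kHz.
9 kHz ≤ fs/2 = 10.8 kHz, appears at 9 kHz.
89.7 kHz mod fs = 3.3 kHz.
3.3 kHz ≤ fs/2 = 10.8 kHz, appears at 3.3 kHz.
Distinct values: {0.1 kHz, 3.3 kHz, 4.6 kHz, 9 kHz} → 4.

4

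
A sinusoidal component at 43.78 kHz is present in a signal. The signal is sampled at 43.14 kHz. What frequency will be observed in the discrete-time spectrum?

43.78 kHz mod fs = 0.64 kHz.
0.64 kHz ≤ fs/2 = 21.57 kHz, appears at 0.64 kHz.

0.64 kHz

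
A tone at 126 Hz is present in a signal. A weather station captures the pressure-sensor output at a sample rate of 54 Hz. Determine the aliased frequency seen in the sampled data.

18 Hz

126 Hz mod fs = 18 Hz.
18 Hz ≤ fs/2 = 27 Hz, appears at 18 Hz.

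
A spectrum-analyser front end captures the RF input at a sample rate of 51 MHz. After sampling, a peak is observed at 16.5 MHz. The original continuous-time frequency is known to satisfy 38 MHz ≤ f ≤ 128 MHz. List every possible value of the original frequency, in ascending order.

67.5 MHz, 85.5 MHz, 118.5 MHz

Frequencies that alias to 16.5 MHz are k·fs ± 16.5 MHz for integer k ≥ 0.
k=0: 16.5 MHz.
k=1: 34.5 MHz, 67.5 MHz.
k=2: 85.5 MHz, 118.5 MHz.
k=3: 136.5 MHz, 169.5 MHz.
Within [38 MHz, 128 MHz]: 67.5 MHz, 85.5 MHz, 118.5 MHz.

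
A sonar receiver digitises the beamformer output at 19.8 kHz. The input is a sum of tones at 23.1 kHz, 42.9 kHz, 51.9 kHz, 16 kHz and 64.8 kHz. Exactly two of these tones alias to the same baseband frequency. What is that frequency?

fs/2 = 9.9 kHz.
23.1 kHz mod fs = 3.3 kHz.
3.3 kHz ≤ fs/2 = 9.9 kHz, appears at 3.3 kHz.
42.9 kHz mod fs = 3.3 kHz.
3.3 kHz ≤ fs/2 = 9.9 kHz, appears at 3.3 kHz.
51.9 kHz mod fs = 12.3 kHz.
12.3 kHz > fs/2 = 9.9 kHz, folds to fs − 12.3 kHz = 7.5 kHz.
16 kHz > fs/2 = 9.9 kHz, folds to fs − 16 kHz = 3.8 kHz.
64.8 kHz mod fs = 5.4 kHz.
5.4 kHz ≤ fs/2 = 9.9 kHz, appears at 5.4 kHz.
23.1 kHz and 42.9 kHz both map to 3.3 kHz.

3.3 kHz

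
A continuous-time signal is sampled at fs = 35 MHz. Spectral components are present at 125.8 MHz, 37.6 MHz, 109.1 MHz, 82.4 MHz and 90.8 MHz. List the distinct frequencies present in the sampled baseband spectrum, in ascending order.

fs/2 = 17.5 MHz.
125.8 MHz mod fs = 20.8 MHz.
20.8 MHz > fs/2 = 17.5 MHz, folds to fs − 20.8 MHz = 14.2 MHz.
37.6 MHz mod fs = 2.6 MHz.
2.6 MHz ≤ fs/2 = 17.5 MHz, appears at 2.6 MHz.
109.1 MHz mod fs = 4.1 MHz.
4.1 MHz ≤ fs/2 = 17.5 MHz, appears at 4.1 MHz.
82.4 MHz mod fs = 12.4 MHz.
12.4 MHz ≤ fs/2 = 17.5 MHz, appears at 12.4 MHz.
90.8 MHz mod fs = 20.8 MHz.
20.8 MHz > fs/2 = 17.5 MHz, folds to fs − 20.8 MHz = 14.2 MHz.
Distinct values: {2.6 MHz, 4.1 MHz, 12.4 MHz, 14.2 MHz}.

2.6 MHz, 4.1 MHz, 12.4 MHz, 14.2 MHz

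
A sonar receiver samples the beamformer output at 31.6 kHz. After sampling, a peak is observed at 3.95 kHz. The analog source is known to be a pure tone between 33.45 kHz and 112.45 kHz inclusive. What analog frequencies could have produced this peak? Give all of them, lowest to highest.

Frequencies that alias to 3.95 kHz are k·fs ± 3.95 kHz for integer k ≥ 0.
k=0: 3.95 kHz.
k=1: 27.65 kHz, 35.55 kHz.
k=2: 59.25 kHz, 67.15 kHz.
k=3: 90.85 kHz, 98.75 kHz.
k=4: 122.45 kHz, 130.35 kHz.
Within [33.45 kHz, 112.45 kHz]: 35.55 kHz, 59.25 kHz, 67.15 kHz, 90.85 kHz, 98.75 kHz.

35.55 kHz, 59.25 kHz, 67.15 kHz, 90.85 kHz, 98.75 kHz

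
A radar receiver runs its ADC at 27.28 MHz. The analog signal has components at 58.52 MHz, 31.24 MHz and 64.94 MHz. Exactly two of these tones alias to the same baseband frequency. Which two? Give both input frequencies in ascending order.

31.24 MHz, 58.52 MHz

fs/2 = 13.64 MHz.
58.52 MHz mod fs = 3.96 MHz.
3.96 MHz ≤ fs/2 = 13.64 MHz, appears at 3.96 MHz.
31.24 MHz mod fs = 3.96 MHz.
3.96 MHz ≤ fs/2 = 13.64 MHz, appears at 3.96 MHz.
64.94 MHz mod fs = 10.38 MHz.
10.38 MHz ≤ fs/2 = 13.64 MHz, appears at 10.38 MHz.
31.24 MHz and 58.52 MHz both map to 3.96 MHz.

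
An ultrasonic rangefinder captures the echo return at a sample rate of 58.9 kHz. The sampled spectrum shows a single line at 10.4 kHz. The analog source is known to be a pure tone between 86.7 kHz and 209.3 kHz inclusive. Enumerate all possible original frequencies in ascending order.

107.4 kHz, 128.2 kHz, 166.3 kHz, 187.1 kHz

Frequencies that alias to 10.4 kHz are k·fs ± 10.4 kHz for integer k ≥ 0.
k=0: 10.4 kHz.
k=1: 48.5 kHz, 69.3 kHz.
k=2: 107.4 kHz, 128.2 kHz.
k=3: 166.3 kHz, 187.1 kHz.
k=4: 225.2 kHz, 246 kHz.
Within [86.7 kHz, 209.3 kHz]: 107.4 kHz, 128.2 kHz, 166.3 kHz, 187.1 kHz.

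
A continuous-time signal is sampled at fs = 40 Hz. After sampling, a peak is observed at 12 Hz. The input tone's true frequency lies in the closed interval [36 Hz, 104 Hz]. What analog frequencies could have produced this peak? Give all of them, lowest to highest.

52 Hz, 68 Hz, 92 Hz

Frequencies that alias to 12 Hz are k·fs ± 12 Hz for integer k ≥ 0.
k=0: 12 Hz.
k=1: 28 Hz, 52 Hz.
k=2: 68 Hz, 92 Hz.
k=3: 108 Hz, 132 Hz.
Within [36 Hz, 104 Hz]: 52 Hz, 68 Hz, 92 Hz.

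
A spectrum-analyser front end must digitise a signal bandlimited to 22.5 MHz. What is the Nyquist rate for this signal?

45 MHz

Nyquist rate = 2 × 22.5 MHz = 45 MHz.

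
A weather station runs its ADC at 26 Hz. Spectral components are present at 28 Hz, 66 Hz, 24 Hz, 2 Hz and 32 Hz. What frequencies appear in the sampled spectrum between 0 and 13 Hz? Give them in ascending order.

2 Hz, 6 Hz, 12 Hz

fs/2 = 13 Hz.
28 Hz mod fs = 2 Hz.
2 Hz ≤ fs/2 = 13 Hz, appears at 2 Hz.
66 Hz mod fs = 14 Hz.
14 Hz > fs/2 = 13 Hz, folds to fs − 14 Hz = 12 Hz.
24 Hz > fs/2 = 13 Hz, folds to fs − 24 Hz = 2 Hz.
2 Hz ≤ fs/2 = 13 Hz, passes unchanged.
32 Hz mod fs = 6 Hz.
6 Hz ≤ fs/2 = 13 Hz, appears at 6 Hz.
Distinct values: {2 Hz, 6 Hz, 12 Hz}.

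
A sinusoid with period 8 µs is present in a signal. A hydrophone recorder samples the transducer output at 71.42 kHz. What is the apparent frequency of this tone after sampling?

17.84 kHz

T = 8 µs → f = 1/T = 125 kHz.
125 kHz mod fs = 53.58 kHz.
53.58 kHz > fs/2 = 35.71 kHz, folds to fs − 53.58 kHz = 17.84 kHz.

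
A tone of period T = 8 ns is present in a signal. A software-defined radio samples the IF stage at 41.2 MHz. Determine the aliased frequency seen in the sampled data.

1.4 MHz

T = 8 ns → f = 1/T = 125 MHz.
125 MHz mod fs = 1.4 MHz.
1.4 MHz ≤ fs/2 = 20.6 MHz, appears at 1.4 MHz.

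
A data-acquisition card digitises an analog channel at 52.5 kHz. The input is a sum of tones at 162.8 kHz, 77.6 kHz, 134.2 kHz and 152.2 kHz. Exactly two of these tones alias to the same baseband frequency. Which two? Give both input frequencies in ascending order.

152.2 kHz, 162.8 kHz

fs/2 = 26.25 kHz.
162.8 kHz mod fs = 5.3 kHz.
5.3 kHz ≤ fs/2 = 26.25 kHz, appears at 5.3 kHz.
77.6 kHz mod fs = 25.1 kHz.
25.1 kHz ≤ fs/2 = 26.25 kHz, appears at 25.1 kHz.
134.2 kHz mod fs = 29.2 kHz.
29.2 kHz > fs/2 = 26.25 kHz, folds to fs − 29.2 kHz = 23.3 kHz.
152.2 kHz mod fs = 47.2 kHz.
47.2 kHz > fs/2 = 26.25 kHz, folds to fs − 47.2 kHz = 5.3 kHz.
152.2 kHz and 162.8 kHz both map to 5.3 kHz.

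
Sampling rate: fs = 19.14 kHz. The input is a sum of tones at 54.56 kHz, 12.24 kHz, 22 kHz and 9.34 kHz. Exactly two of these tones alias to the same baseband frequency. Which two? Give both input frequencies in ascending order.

fs/2 = 9.57 kHz.
54.56 kHz mod fs = 16.28 kHz.
16.28 kHz > fs/2 = 9.57 kHz, folds to fs − 16.28 kHz = 2.86 kHz.
12.24 kHz > fs/2 = 9.57 kHz, folds to fs − 12.24 kHz = 6.9 kHz.
22 kHz mod fs = 2.86 kHz.
2.86 kHz ≤ fs/2 = 9.57 kHz, appears at 2.86 kHz.
9.34 kHz ≤ fs/2 = 9.57 kHz, passes unchanged.
22 kHz and 54.56 kHz both map to 2.86 kHz.

22 kHz, 54.56 kHz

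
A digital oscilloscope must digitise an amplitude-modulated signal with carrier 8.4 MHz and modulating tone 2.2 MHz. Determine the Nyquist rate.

AM sidebands sit at fc ± fm = 6.2 MHz and 10.6 MHz.
Highest-frequency component: 10.6 MHz.
Nyquist rate = 2 × 10.6 MHz = 21.2 MHz.

21.2 MHz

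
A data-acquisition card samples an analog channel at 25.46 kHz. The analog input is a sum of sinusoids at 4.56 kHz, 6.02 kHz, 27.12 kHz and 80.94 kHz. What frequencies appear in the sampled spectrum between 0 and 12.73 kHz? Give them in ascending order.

fs/2 = 12.73 kHz.
4.56 kHz ≤ fs/2 = 12.73 kHz, passes unchanged.
6.02 kHz ≤ fs/2 = 12.73 kHz, passes unchanged.
27.12 kHz mod fs = 1.66 kHz.
1.66 kHz ≤ fs/2 = 12.73 kHz, appears at 1.66 kHz.
80.94 kHz mod fs = 4.56 kHz.
4.56 kHz ≤ fs/2 = 12.73 kHz, appears at 4.56 kHz.
Distinct values: {1.66 kHz, 4.56 kHz, 6.02 kHz}.

1.66 kHz, 4.56 kHz, 6.02 kHz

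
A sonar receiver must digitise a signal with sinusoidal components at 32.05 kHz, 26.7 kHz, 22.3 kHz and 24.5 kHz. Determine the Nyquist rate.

Highest-frequency component: 32.05 kHz.
Nyquist rate = 2 × 32.05 kHz = 64.1 kHz.

64.1 kHz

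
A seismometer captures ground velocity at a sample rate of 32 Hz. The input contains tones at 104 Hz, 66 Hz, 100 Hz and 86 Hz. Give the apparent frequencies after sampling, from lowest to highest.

2 Hz, 4 Hz, 8 Hz, 10 Hz

fs/2 = 16 Hz.
104 Hz mod fs = 8 Hz.
8 Hz ≤ fs/2 = 16 Hz, appears at 8 Hz.
66 Hz mod fs = 2 Hz.
2 Hz ≤ fs/2 = 16 Hz, appears at 2 Hz.
100 Hz mod fs = 4 Hz.
4 Hz ≤ fs/2 = 16 Hz, appears at 4 Hz.
86 Hz mod fs = 22 Hz.
22 Hz > fs/2 = 16 Hz, folds to fs − 22 Hz = 10 Hz.
Distinct values: {2 Hz, 4 Hz, 8 Hz, 10 Hz}.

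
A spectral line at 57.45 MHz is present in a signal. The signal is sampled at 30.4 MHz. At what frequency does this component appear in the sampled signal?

57.45 MHz mod fs = 27.05 MHz.
27.05 MHz > fs/2 = 15.2 MHz, folds to fs − 27.05 MHz = 3.35 MHz.

3.35 MHz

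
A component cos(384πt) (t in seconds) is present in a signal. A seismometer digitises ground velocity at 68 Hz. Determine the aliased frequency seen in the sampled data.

12 Hz

ω = 384π rad/s → f = ω/(2π) = 192 Hz.
192 Hz mod fs = 56 Hz.
56 Hz > fs/2 = 34 Hz, folds to fs − 56 Hz = 12 Hz.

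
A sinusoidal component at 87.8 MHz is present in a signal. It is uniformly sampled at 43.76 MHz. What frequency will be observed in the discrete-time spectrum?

0.28 MHz

87.8 MHz mod fs = 0.28 MHz.
0.28 MHz ≤ fs/2 = 21.88 MHz, appears at 0.28 MHz.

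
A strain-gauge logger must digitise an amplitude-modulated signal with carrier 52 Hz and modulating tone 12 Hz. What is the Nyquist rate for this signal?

AM sidebands sit at fc ± fm = 40 Hz and 64 Hz.
Highest-frequency component: 64 Hz.
Nyquist rate = 2 × 64 Hz = 128 Hz.

128 Hz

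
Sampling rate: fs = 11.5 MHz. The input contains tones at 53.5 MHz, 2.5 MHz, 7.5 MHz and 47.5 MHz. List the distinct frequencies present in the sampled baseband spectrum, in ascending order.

1.5 MHz, 2.5 MHz, 4 MHz

fs/2 = 5.75 MHz.
53.5 MHz mod fs = 7.5 MHz.
7.5 MHz > fs/2 = 5.75 MHz, folds to fs − 7.5 MHz = 4 MHz.
2.5 MHz ≤ fs/2 = 5.75 MHz, passes unchanged.
7.5 MHz > fs/2 = 5.75 MHz, folds to fs − 7.5 MHz = 4 MHz.
47.5 MHz mod fs = 1.5 MHz.
1.5 MHz ≤ fs/2 = 5.75 MHz, appears at 1.5 MHz.
Distinct values: {1.5 MHz, 2.5 MHz, 4 MHz}.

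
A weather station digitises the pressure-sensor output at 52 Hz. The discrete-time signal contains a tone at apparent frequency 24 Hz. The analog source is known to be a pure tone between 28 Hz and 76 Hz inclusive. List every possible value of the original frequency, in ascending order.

Frequencies that alias to 24 Hz are k·fs ± 24 Hz for integer k ≥ 0.
k=0: 24 Hz.
k=1: 28 Hz, 76 Hz.
k=2: 80 Hz, 128 Hz.
Within [28 Hz, 76 Hz]: 28 Hz, 76 Hz.

28 Hz, 76 Hz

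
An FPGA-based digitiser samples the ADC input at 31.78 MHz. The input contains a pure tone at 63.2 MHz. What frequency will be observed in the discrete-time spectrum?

0.36 MHz

63.2 MHz mod fs = 31.42 MHz.
31.42 MHz > fs/2 = 15.89 MHz, folds to fs − 31.42 MHz = 0.36 MHz.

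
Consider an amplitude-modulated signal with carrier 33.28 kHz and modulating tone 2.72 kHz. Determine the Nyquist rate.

AM sidebands sit at fc ± fm = 30.56 kHz and 36 kHz.
Highest-frequency component: 36 kHz.
Nyquist rate = 2 × 36 kHz = 72 kHz.

72 kHz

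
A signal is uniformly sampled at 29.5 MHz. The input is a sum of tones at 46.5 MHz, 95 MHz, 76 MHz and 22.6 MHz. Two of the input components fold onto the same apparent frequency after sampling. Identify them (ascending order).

fs/2 = 14.75 MHz.
46.5 MHz mod fs = 17 MHz.
17 MHz > fs/2 = 14.75 MHz, folds to fs − 17 MHz = 12.5 MHz.
95 MHz mod fs = 6.5 MHz.
6.5 MHz ≤ fs/2 = 14.75 MHz, appears at 6.5 MHz.
76 MHz mod fs = 17 MHz.
17 MHz > fs/2 = 14.75 MHz, folds to fs − 17 MHz = 12.5 MHz.
22.6 MHz > fs/2 = 14.75 MHz, folds to fs − 22.6 MHz = 6.9 MHz.
46.5 MHz and 76 MHz both map to 12.5 MHz.

46.5 MHz, 76 MHz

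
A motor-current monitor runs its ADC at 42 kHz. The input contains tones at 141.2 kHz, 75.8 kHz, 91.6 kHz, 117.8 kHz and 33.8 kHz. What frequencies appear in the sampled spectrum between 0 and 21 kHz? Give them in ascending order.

7.6 kHz, 8.2 kHz, 15.2 kHz

fs/2 = 21 kHz.
141.2 kHz mod fs = 15.2 kHz.
15.2 kHz ≤ fs/2 = 21 kHz, appears at 15.2 kHz.
75.8 kHz mod fs = 33.8 kHz.
33.8 kHz > fs/2 = 21 kHz, folds to fs − 33.8 kHz = 8.2 kHz.
91.6 kHz mod fs = 7.6 kHz.
7.6 kHz ≤ fs/2 = 21 kHz, appears at 7.6 kHz.
117.8 kHz mod fs = 33.8 kHz.
33.8 kHz > fs/2 = 21 kHz, folds to fs − 33.8 kHz = 8.2 kHz.
33.8 kHz > fs/2 = 21 kHz, folds to fs − 33.8 kHz = 8.2 kHz.
Distinct values: {7.6 kHz, 8.2 kHz, 15.2 kHz}.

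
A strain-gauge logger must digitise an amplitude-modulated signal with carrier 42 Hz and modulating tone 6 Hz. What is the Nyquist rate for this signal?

96 Hz

AM sidebands sit at fc ± fm = 36 Hz and 48 Hz.
Highest-frequency component: 48 Hz.
Nyquist rate = 2 × 48 Hz = 96 Hz.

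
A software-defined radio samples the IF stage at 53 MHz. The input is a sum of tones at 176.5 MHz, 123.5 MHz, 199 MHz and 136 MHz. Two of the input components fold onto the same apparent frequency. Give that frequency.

fs/2 = 26.5 MHz.
176.5 MHz mod fs = 17.5 MHz.
17.5 MHz ≤ fs/2 = 26.5 MHz, appears at 17.5 MHz.
123.5 MHz mod fs = 17.5 MHz.
17.5 MHz ≤ fs/2 = 26.5 MHz, appears at 17.5 MHz.
199 MHz mod fs = 40 MHz.
40 MHz > fs/2 = 26.5 MHz, folds to fs − 40 MHz = 13 MHz.
136 MHz mod fs = 30 MHz.
30 MHz > fs/2 = 26.5 MHz, folds to fs − 30 MHz = 23 MHz.
123.5 MHz and 176.5 MHz both map to 17.5 MHz.

17.5 MHz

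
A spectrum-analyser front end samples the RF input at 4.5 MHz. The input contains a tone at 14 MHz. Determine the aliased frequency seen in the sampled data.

0.5 MHz

14 MHz mod fs = 0.5 MHz.
0.5 MHz ≤ fs/2 = 2.25 MHz, appears at 0.5 MHz.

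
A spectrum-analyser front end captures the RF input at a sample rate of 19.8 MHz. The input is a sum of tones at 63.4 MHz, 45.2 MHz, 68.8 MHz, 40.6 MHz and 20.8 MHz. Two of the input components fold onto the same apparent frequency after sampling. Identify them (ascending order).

fs/2 = 9.9 MHz.
63.4 MHz mod fs = 4 MHz.
4 MHz ≤ fs/2 = 9.9 MHz, appears at 4 MHz.
45.2 MHz mod fs = 5.6 MHz.
5.6 MHz ≤ fs/2 = 9.9 MHz, appears at 5.6 MHz.
68.8 MHz mod fs = 9.4 MHz.
9.4 MHz ≤ fs/2 = 9.9 MHz, appears at 9.4 MHz.
40.6 MHz mod fs = 1 MHz.
1 MHz ≤ fs/2 = 9.9 MHz, appears at 1 MHz.
20.8 MHz mod fs = 1 MHz.
1 MHz ≤ fs/2 = 9.9 MHz, appears at 1 MHz.
20.8 MHz and 40.6 MHz both map to 1 MHz.

20.8 MHz, 40.6 MHz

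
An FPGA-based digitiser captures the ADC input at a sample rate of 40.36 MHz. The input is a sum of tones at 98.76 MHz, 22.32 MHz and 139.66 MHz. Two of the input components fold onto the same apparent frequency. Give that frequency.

fs/2 = 20.18 MHz.
98.76 MHz mod fs = 18.04 MHz.
18.04 MHz ≤ fs/2 = 20.18 MHz, appears at 18.04 MHz.
22.32 MHz > fs/2 = 20.18 MHz, folds to fs − 22.32 MHz = 18.04 MHz.
139.66 MHz mod fs = 18.58 MHz.
18.58 MHz ≤ fs/2 = 20.18 MHz, appears at 18.58 MHz.
22.32 MHz and 98.76 MHz both map to 18.04 MHz.

18.04 MHz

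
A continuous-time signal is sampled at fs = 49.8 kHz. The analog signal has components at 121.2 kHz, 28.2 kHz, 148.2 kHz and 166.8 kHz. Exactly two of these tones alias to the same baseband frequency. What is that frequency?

21.6 kHz

fs/2 = 24.9 kHz.
121.2 kHz mod fs = 21.6 kHz.
21.6 kHz ≤ fs/2 = 24.9 kHz, appears at 21.6 kHz.
28.2 kHz > fs/2 = 24.9 kHz, folds to fs − 28.2 kHz = 21.6 kHz.
148.2 kHz mod fs = 48.6 kHz.
48.6 kHz > fs/2 = 24.9 kHz, folds to fs − 48.6 kHz = 1.2 kHz.
166.8 kHz mod fs = 17.4 kHz.
17.4 kHz ≤ fs/2 = 24.9 kHz, appears at 17.4 kHz.
28.2 kHz and 121.2 kHz both map to 21.6 kHz.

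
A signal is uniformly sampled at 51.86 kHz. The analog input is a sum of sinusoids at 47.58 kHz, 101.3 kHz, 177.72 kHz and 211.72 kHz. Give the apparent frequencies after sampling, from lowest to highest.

2.42 kHz, 4.28 kHz, 22.14 kHz

fs/2 = 25.93 kHz.
47.58 kHz > fs/2 = 25.93 kHz, folds to fs − 47.58 kHz = 4.28 kHz.
101.3 kHz mod fs = 49.44 kHz.
49.44 kHz > fs/2 = 25.93 kHz, folds to fs − 49.44 kHz = 2.42 kHz.
177.72 kHz mod fs = 22.14 kHz.
22.14 kHz ≤ fs/2 = 25.93 kHz, appears at 22.14 kHz.
211.72 kHz mod fs = 4.28 kHz.
4.28 kHz ≤ fs/2 = 25.93 kHz, appears at 4.28 kHz.
Distinct values: {2.42 kHz, 4.28 kHz, 22.14 kHz}.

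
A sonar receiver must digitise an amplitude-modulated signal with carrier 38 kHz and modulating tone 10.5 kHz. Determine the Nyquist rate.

97 kHz

AM sidebands sit at fc ± fm = 27.5 kHz and 48.5 kHz.
Highest-frequency component: 48.5 kHz.
Nyquist rate = 2 × 48.5 kHz = 97 kHz.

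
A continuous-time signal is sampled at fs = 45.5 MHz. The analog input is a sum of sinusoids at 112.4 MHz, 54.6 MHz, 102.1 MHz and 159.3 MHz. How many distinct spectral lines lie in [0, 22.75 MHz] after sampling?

4

fs/2 = 22.75 MHz.
112.4 MHz mod fs = 21.4 MHz.
21.4 MHz ≤ fs/2 = 22.75 MHz, appears at 21.4 MHz.
54.6 MHz mod fs = 9.1 MHz.
9.1 MHz ≤ fs/2 = 22.75 MHz, appears at 9.1 MHz.
102.1 MHz mod fs = 11.1 MHz.
11.1 MHz ≤ fs/2 = 22.75 MHz, appears at 11.1 MHz.
159.3 MHz mod fs = 22.8 MHz.
22.8 MHz > fs/2 = 22.75 MHz, folds to fs − 22.8 MHz = 22.7 MHz.
Distinct values: {9.1 MHz, 11.1 MHz, 21.4 MHz, 22.7 MHz} → 4.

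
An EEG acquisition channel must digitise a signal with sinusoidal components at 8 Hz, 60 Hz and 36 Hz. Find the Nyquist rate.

Highest-frequency component: 60 Hz.
Nyquist rate = 2 × 60 Hz = 120 Hz.

120 Hz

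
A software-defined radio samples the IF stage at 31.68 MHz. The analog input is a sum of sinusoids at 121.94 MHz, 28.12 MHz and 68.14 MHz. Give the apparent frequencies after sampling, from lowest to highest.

3.56 MHz, 4.78 MHz

fs/2 = 15.84 MHz.
121.94 MHz mod fs = 26.9 MHz.
26.9 MHz > fs/2 = 15.84 MHz, folds to fs − 26.9 MHz = 4.78 MHz.
28.12 MHz > fs/2 = 15.84 MHz, folds to fs − 28.12 MHz = 3.56 MHz.
68.14 MHz mod fs = 4.78 MHz.
4.78 MHz ≤ fs/2 = 15.84 MHz, appears at 4.78 MHz.
Distinct values: {3.56 MHz, 4.78 MHz}.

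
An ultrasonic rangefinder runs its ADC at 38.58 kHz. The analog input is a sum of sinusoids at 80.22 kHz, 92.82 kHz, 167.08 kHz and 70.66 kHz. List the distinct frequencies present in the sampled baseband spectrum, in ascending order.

fs/2 = 19.29 kHz.
80.22 kHz mod fs = 3.06 kHz.
3.06 kHz ≤ fs/2 = 19.29 kHz, appears at 3.06 kHz.
92.82 kHz mod fs = 15.66 kHz.
15.66 kHz ≤ fs/2 = 19.29 kHz, appears at 15.66 kHz.
167.08 kHz mod fs = 12.76 kHz.
12.76 kHz ≤ fs/2 = 19.29 kHz, appears at 12.76 kHz.
70.66 kHz mod fs = 32.08 kHz.
32.08 kHz > fs/2 = 19.29 kHz, folds to fs − 32.08 kHz = 6.5 kHz.
Distinct values: {3.06 kHz, 6.5 kHz, 12.76 kHz, 15.66 kHz}.

3.06 kHz, 6.5 kHz, 12.76 kHz, 15.66 kHz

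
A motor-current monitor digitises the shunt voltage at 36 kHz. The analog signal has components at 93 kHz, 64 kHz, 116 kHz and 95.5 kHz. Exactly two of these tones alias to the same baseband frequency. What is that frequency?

fs/2 = 18 kHz.
93 kHz mod fs = 21 kHz.
21 kHz > fs/2 = 18 kHz, folds to fs − 21 kHz = 15 kHz.
64 kHz mod fs = 28 kHz.
28 kHz > fs/2 = 18 kHz, folds to fs − 28 kHz = 8 kHz.
116 kHz mod fs = 8 kHz.
8 kHz ≤ fs/2 = 18 kHz, appears at 8 kHz.
95.5 kHz mod fs = 23.5 kHz.
23.5 kHz > fs/2 = 18 kHz, folds to fs − 23.5 kHz = 12.5 kHz.
64 kHz and 116 kHz both map to 8 kHz.

8 kHz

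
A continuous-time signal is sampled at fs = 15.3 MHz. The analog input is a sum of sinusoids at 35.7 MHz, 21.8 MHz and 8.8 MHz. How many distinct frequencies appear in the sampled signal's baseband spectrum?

fs/2 = 7.65 MHz.
35.7 MHz mod fs = 5.1 MHz.
5.1 MHz ≤ fs/2 = 7.65 MHz, appears at 5.1 MHz.
21.8 MHz mod fs = 6.5 MHz.
6.5 MHz ≤ fs/2 = 7.65 MHz, appears at 6.5 MHz.
8.8 MHz > fs/2 = 7.65 MHz, folds to fs − 8.8 MHz = 6.5 MHz.
Distinct values: {5.1 MHz, 6.5 MHz} → 2.

2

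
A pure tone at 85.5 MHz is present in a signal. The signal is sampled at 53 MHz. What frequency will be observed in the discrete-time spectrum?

20.5 MHz

85.5 MHz mod fs = 32.5 MHz.
32.5 MHz > fs/2 = 26.5 MHz, folds to fs − 32.5 MHz = 20.5 MHz.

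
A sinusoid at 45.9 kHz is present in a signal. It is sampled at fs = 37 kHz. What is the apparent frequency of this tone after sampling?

8.9 kHz

45.9 kHz mod fs = 8.9 kHz.
8.9 kHz ≤ fs/2 = 18.5 kHz, appears at 8.9 kHz.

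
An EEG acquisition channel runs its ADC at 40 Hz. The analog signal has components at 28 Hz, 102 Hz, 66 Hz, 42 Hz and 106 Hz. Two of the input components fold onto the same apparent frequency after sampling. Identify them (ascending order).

66 Hz, 106 Hz

fs/2 = 20 Hz.
28 Hz > fs/2 = 20 Hz, folds to fs − 28 Hz = 12 Hz.
102 Hz mod fs = 22 Hz.
22 Hz > fs/2 = 20 Hz, folds to fs − 22 Hz = 18 Hz.
66 Hz mod fs = 26 Hz.
26 Hz > fs/2 = 20 Hz, folds to fs − 26 Hz = 14 Hz.
42 Hz mod fs = 2 Hz.
2 Hz ≤ fs/2 = 20 Hz, appears at 2 Hz.
106 Hz mod fs = 26 Hz.
26 Hz > fs/2 = 20 Hz, folds to fs − 26 Hz = 14 Hz.
66 Hz and 106 Hz both map to 14 Hz.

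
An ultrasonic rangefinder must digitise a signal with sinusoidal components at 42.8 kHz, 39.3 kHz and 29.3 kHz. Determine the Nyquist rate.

85.6 kHz

Highest-frequency component: 42.8 kHz.
Nyquist rate = 2 × 42.8 kHz = 85.6 kHz.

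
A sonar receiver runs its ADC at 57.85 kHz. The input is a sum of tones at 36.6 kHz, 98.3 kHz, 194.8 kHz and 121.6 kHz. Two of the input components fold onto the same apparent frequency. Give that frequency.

fs/2 = 28.925 kHz.
36.6 kHz > fs/2 = 28.925 kHz, folds to fs − 36.6 kHz = 21.25 kHz.
98.3 kHz mod fs = 40.45 kHz.
40.45 kHz > fs/2 = 28.925 kHz, folds to fs − 40.45 kHz = 17.4 kHz.
194.8 kHz mod fs = 21.25 kHz.
21.25 kHz ≤ fs/2 = 28.925 kHz, appears at 21.25 kHz.
121.6 kHz mod fs = 5.9 kHz.
5.9 kHz ≤ fs/2 = 28.925 kHz, appears at 5.9 kHz.
36.6 kHz and 194.8 kHz both map to 21.25 kHz.

21.25 kHz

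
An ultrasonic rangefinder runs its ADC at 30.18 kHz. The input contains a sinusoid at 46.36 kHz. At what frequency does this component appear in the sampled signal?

14 kHz

46.36 kHz mod fs = 16.18 kHz.
16.18 kHz > fs/2 = 15.09 kHz, folds to fs − 16.18 kHz = 14 kHz.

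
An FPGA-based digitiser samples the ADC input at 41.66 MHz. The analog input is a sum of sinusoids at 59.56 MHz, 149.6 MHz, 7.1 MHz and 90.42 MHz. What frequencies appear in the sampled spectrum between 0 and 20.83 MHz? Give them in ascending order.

fs/2 = 20.83 MHz.
59.56 MHz mod fs = 17.9 MHz.
17.9 MHz ≤ fs/2 = 20.83 MHz, appears at 17.9 MHz.
149.6 MHz mod fs = 24.62 MHz.
24.62 MHz > fs/2 = 20.83 MHz, folds to fs − 24.62 MHz = 17.04 MHz.
7.1 MHz ≤ fs/2 = 20.83 MHz, passes unchanged.
90.42 MHz mod fs = 7.1 MHz.
7.1 MHz ≤ fs/2 = 20.83 MHz, appears at 7.1 MHz.
Distinct values: {7.1 MHz, 17.04 MHz, 17.9 MHz}.

7.1 MHz, 17.04 MHz, 17.9 MHz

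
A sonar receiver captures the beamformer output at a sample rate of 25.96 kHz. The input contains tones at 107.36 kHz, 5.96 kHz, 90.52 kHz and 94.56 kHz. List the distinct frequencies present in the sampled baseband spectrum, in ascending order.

fs/2 = 12.98 kHz.
107.36 kHz mod fs = 3.52 kHz.
3.52 kHz ≤ fs/2 = 12.98 kHz, appears at 3.52 kHz.
5.96 kHz ≤ fs/2 = 12.98 kHz, passes unchanged.
90.52 kHz mod fs = 12.64 kHz.
12.64 kHz ≤ fs/2 = 12.98 kHz, appears at 12.64 kHz.
94.56 kHz mod fs = 16.68 kHz.
16.68 kHz > fs/2 = 12.98 kHz, folds to fs − 16.68 kHz = 9.28 kHz.
Distinct values: {3.52 kHz, 5.96 kHz, 9.28 kHz, 12.64 kHz}.

3.52 kHz, 5.96 kHz, 9.28 kHz, 12.64 kHz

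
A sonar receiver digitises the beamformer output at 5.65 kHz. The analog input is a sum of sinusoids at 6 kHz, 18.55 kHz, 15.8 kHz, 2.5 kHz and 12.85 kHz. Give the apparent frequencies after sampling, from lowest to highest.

fs/2 = 2.825 kHz.
6 kHz mod fs = 0.35 kHz.
0.35 kHz ≤ fs/2 = 2.825 kHz, appears at 0.35 kHz.
18.55 kHz mod fs = 1.6 kHz.
1.6 kHz ≤ fs/2 = 2.825 kHz, appears at 1.6 kHz.
15.8 kHz mod fs = 4.5 kHz.
4.5 kHz > fs/2 = 2.825 kHz, folds to fs − 4.5 kHz = 1.15 kHz.
2.5 kHz ≤ fs/2 = 2.825 kHz, passes unchanged.
12.85 kHz mod fs = 1.55 kHz.
1.55 kHz ≤ fs/2 = 2.825 kHz, appears at 1.55 kHz.
Distinct values: {0.35 kHz, 1.15 kHz, 1.55 kHz, 1.6 kHz, 2.5 kHz}.

0.35 kHz, 1.15 kHz, 1.55 kHz, 1.6 kHz, 2.5 kHz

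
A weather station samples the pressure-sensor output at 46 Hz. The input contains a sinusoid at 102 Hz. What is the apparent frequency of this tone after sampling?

102 Hz mod fs = 10 Hz.
10 Hz ≤ fs/2 = 23 Hz, appears at 10 Hz.

10 Hz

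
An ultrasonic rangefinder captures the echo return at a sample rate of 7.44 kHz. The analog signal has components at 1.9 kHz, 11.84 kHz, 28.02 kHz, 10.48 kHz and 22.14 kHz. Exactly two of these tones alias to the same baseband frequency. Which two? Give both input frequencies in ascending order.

10.48 kHz, 11.84 kHz

fs/2 = 3.72 kHz.
1.9 kHz ≤ fs/2 = 3.72 kHz, passes unchanged.
11.84 kHz mod fs = 4.4 kHz.
4.4 kHz > fs/2 = 3.72 kHz, folds to fs − 4.4 kHz = 3.04 kHz.
28.02 kHz mod fs = 5.7 kHz.
5.7 kHz > fs/2 = 3.72 kHz, folds to fs − 5.7 kHz = 1.74 kHz.
10.48 kHz mod fs = 3.04 kHz.
3.04 kHz ≤ fs/2 = 3.72 kHz, appears at 3.04 kHz.
22.14 kHz mod fs = 7.26 kHz.
7.26 kHz > fs/2 = 3.72 kHz, folds to fs − 7.26 kHz = 0.18 kHz.
10.48 kHz and 11.84 kHz both map to 3.04 kHz.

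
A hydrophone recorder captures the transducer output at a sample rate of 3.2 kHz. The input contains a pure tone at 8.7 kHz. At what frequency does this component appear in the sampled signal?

8.7 kHz mod fs = 2.3 kHz.
2.3 kHz > fs/2 = 1.6 kHz, folds to fs − 2.3 kHz = 0.9 kHz.

0.9 kHz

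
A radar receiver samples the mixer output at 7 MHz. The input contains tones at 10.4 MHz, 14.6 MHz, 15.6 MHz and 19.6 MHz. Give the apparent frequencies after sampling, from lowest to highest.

fs/2 = 3.5 MHz.
10.4 MHz mod fs = 3.4 MHz.
3.4 MHz ≤ fs/2 = 3.5 MHz, appears at 3.4 MHz.
14.6 MHz mod fs = 0.6 MHz.
0.6 MHz ≤ fs/2 = 3.5 MHz, appears at 0.6 MHz.
15.6 MHz mod fs = 1.6 MHz.
1.6 MHz ≤ fs/2 = 3.5 MHz, appears at 1.6 MHz.
19.6 MHz mod fs = 5.6 MHz.
5.6 MHz > fs/2 = 3.5 MHz, folds to fs − 5.6 MHz = 1.4 MHz.
Distinct values: {0.6 MHz, 1.4 MHz, 1.6 MHz, 3.4 MHz}.

0.6 MHz, 1.4 MHz, 1.6 MHz, 3.4 MHz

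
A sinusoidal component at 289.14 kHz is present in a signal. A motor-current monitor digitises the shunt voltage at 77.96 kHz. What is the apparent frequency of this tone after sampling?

22.7 kHz

289.14 kHz mod fs = 55.26 kHz.
55.26 kHz > fs/2 = 38.98 kHz, folds to fs − 55.26 kHz = 22.7 kHz.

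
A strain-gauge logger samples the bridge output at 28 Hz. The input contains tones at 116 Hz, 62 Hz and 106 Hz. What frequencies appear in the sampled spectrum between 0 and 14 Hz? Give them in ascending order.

fs/2 = 14 Hz.
116 Hz mod fs = 4 Hz.
4 Hz ≤ fs/2 = 14 Hz, appears at 4 Hz.
62 Hz mod fs = 6 Hz.
6 Hz ≤ fs/2 = 14 Hz, appears at 6 Hz.
106 Hz mod fs = 22 Hz.
22 Hz > fs/2 = 14 Hz, folds to fs − 22 Hz = 6 Hz.
Distinct values: {4 Hz, 6 Hz}.

4 Hz, 6 Hz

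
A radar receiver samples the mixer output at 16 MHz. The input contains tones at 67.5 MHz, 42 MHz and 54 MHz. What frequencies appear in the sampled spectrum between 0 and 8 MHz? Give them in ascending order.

3.5 MHz, 6 MHz

fs/2 = 8 MHz.
67.5 MHz mod fs = 3.5 MHz.
3.5 MHz ≤ fs/2 = 8 MHz, appears at 3.5 MHz.
42 MHz mod fs = 10 MHz.
10 MHz > fs/2 = 8 MHz, folds to fs − 10 MHz = 6 MHz.
54 MHz mod fs = 6 MHz.
6 MHz ≤ fs/2 = 8 MHz, appears at 6 MHz.
Distinct values: {3.5 MHz, 6 MHz}.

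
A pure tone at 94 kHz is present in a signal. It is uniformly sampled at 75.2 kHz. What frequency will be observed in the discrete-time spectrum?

94 kHz mod fs = 18.8 kHz.
18.8 kHz ≤ fs/2 = 37.6 kHz, appears at 18.8 kHz.

18.8 kHz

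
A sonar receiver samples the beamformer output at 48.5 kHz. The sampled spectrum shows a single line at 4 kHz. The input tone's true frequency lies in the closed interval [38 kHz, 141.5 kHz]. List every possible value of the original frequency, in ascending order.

44.5 kHz, 52.5 kHz, 93 kHz, 101 kHz, 141.5 kHz

Frequencies that alias to 4 kHz are k·fs ± 4 kHz for integer k ≥ 0.
k=0: 4 kHz.
k=1: 44.5 kHz, 52.5 kHz.
k=2: 93 kHz, 101 kHz.
k=3: 141.5 kHz, 149.5 kHz.
k=4: 190 kHz, 198 kHz.
Within [38 kHz, 141.5 kHz]: 44.5 kHz, 52.5 kHz, 93 kHz, 101 kHz, 141.5 kHz.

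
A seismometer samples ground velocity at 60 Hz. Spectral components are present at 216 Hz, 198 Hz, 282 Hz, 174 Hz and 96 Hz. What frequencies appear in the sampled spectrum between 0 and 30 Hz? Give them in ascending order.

fs/2 = 30 Hz.
216 Hz mod fs = 36 Hz.
36 Hz > fs/2 = 30 Hz, folds to fs − 36 Hz = 24 Hz.
198 Hz mod fs = 18 Hz.
18 Hz ≤ fs/2 = 30 Hz, appears at 18 Hz.
282 Hz mod fs = 42 Hz.
42 Hz > fs/2 = 30 Hz, folds to fs − 42 Hz = 18 Hz.
174 Hz mod fs = 54 Hz.
54 Hz > fs/2 = 30 Hz, folds to fs − 54 Hz = 6 Hz.
96 Hz mod fs = 36 Hz.
36 Hz > fs/2 = 30 Hz, folds to fs − 36 Hz = 24 Hz.
Distinct values: {6 Hz, 18 Hz, 24 Hz}.

6 Hz, 18 Hz, 24 Hz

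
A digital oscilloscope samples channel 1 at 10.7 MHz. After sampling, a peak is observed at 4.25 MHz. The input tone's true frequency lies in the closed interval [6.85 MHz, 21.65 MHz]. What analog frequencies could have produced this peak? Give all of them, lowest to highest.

14.95 MHz, 17.15 MHz

Frequencies that alias to 4.25 MHz are k·fs ± 4.25 MHz for integer k ≥ 0.
k=0: 4.25 MHz.
k=1: 6.45 MHz, 14.95 MHz.
k=2: 17.15 MHz, 25.65 MHz.
k=3: 27.85 MHz, 36.35 MHz.
Within [6.85 MHz, 21.65 MHz]: 14.95 MHz, 17.15 MHz.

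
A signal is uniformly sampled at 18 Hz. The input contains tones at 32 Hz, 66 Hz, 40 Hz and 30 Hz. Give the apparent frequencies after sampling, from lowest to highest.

4 Hz, 6 Hz

fs/2 = 9 Hz.
32 Hz mod fs = 14 Hz.
14 Hz > fs/2 = 9 Hz, folds to fs − 14 Hz = 4 Hz.
66 Hz mod fs = 12 Hz.
12 Hz > fs/2 = 9 Hz, folds to fs − 12 Hz = 6 Hz.
40 Hz mod fs = 4 Hz.
4 Hz ≤ fs/2 = 9 Hz, appears at 4 Hz.
30 Hz mod fs = 12 Hz.
12 Hz > fs/2 = 9 Hz, folds to fs − 12 Hz = 6 Hz.
Distinct values: {4 Hz, 6 Hz}.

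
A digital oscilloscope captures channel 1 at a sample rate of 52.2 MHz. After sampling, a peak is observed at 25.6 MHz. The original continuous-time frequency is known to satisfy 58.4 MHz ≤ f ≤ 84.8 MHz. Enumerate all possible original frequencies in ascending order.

77.8 MHz, 78.8 MHz

Frequencies that alias to 25.6 MHz are k·fs ± 25.6 MHz for integer k ≥ 0.
k=0: 25.6 MHz.
k=1: 26.6 MHz, 77.8 MHz.
k=2: 78.8 MHz, 130 MHz.
k=3: 131 MHz, 182.2 MHz.
Within [58.4 MHz, 84.8 MHz]: 77.8 MHz, 78.8 MHz.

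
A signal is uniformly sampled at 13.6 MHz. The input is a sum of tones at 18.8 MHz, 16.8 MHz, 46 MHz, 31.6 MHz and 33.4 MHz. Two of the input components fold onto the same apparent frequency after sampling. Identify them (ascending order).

18.8 MHz, 46 MHz

fs/2 = 6.8 MHz.
18.8 MHz mod fs = 5.2 MHz.
5.2 MHz ≤ fs/2 = 6.8 MHz, appears at 5.2 MHz.
16.8 MHz mod fs = 3.2 MHz.
3.2 MHz ≤ fs/2 = 6.8 MHz, appears at 3.2 MHz.
46 MHz mod fs = 5.2 MHz.
5.2 MHz ≤ fs/2 = 6.8 MHz, appears at 5.2 MHz.
31.6 MHz mod fs = 4.4 MHz.
4.4 MHz ≤ fs/2 = 6.8 MHz, appears at 4.4 MHz.
33.4 MHz mod fs = 6.2 MHz.
6.2 MHz ≤ fs/2 = 6.8 MHz, appears at 6.2 MHz.
18.8 MHz and 46 MHz both map to 5.2 MHz.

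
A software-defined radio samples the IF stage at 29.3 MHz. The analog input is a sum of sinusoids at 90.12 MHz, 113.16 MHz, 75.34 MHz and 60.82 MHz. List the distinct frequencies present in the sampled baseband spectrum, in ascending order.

fs/2 = 14.65 MHz.
90.12 MHz mod fs = 2.22 MHz.
2.22 MHz ≤ fs/2 = 14.65 MHz, appears at 2.22 MHz.
113.16 MHz mod fs = 25.26 MHz.
25.26 MHz > fs/2 = 14.65 MHz, folds to fs − 25.26 MHz = 4.04 MHz.
75.34 MHz mod fs = 16.74 MHz.
16.74 MHz > fs/2 = 14.65 MHz, folds to fs − 16.74 MHz = 12.56 MHz.
60.82 MHz mod fs = 2.22 MHz.
2.22 MHz ≤ fs/2 = 14.65 MHz, appears at 2.22 MHz.
Distinct values: {2.22 MHz, 4.04 MHz, 12.56 MHz}.

2.22 MHz, 4.04 MHz, 12.56 MHz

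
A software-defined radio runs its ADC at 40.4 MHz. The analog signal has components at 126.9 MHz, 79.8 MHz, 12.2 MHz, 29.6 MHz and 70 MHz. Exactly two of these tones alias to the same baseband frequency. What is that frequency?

fs/2 = 20.2 MHz.
126.9 MHz mod fs = 5.7 MHz.
5.7 MHz ≤ fs/2 = 20.2 MHz, appears at 5.7 MHz.
79.8 MHz mod fs = 39.4 MHz.
39.4 MHz > fs/2 = 20.2 MHz, folds to fs − 39.4 MHz = 1 MHz.
12.2 MHz ≤ fs/2 = 20.2 MHz, passes unchanged.
29.6 MHz > fs/2 = 20.2 MHz, folds to fs − 29.6 MHz = 10.8 MHz.
70 MHz mod fs = 29.6 MHz.
29.6 MHz > fs/2 = 20.2 MHz, folds to fs − 29.6 MHz = 10.8 MHz.
29.6 MHz and 70 MHz both map to 10.8 MHz.

10.8 MHz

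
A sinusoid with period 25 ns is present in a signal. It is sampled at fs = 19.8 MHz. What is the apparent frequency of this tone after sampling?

0.4 MHz

T = 25 ns → f = 1/T = 40 MHz.
40 MHz mod fs = 0.4 MHz.
0.4 MHz ≤ fs/2 = 9.9 MHz, appears at 0.4 MHz.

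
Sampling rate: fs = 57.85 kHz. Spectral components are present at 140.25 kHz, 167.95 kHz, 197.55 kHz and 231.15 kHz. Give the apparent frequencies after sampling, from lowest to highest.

fs/2 = 28.925 kHz.
140.25 kHz mod fs = 24.55 kHz.
24.55 kHz ≤ fs/2 = 28.925 kHz, appears at 24.55 kHz.
167.95 kHz mod fs = 52.25 kHz.
52.25 kHz > fs/2 = 28.925 kHz, folds to fs − 52.25 kHz = 5.6 kHz.
197.55 kHz mod fs = 24 kHz.
24 kHz ≤ fs/2 = 28.925 kHz, appears at 24 kHz.
231.15 kHz mod fs = 57.6 kHz.
57.6 kHz > fs/2 = 28.925 kHz, folds to fs − 57.6 kHz = 0.25 kHz.
Distinct values: {0.25 kHz, 5.6 kHz, 24 kHz, 24.55 kHz}.

0.25 kHz, 5.6 kHz, 24 kHz, 24.55 kHz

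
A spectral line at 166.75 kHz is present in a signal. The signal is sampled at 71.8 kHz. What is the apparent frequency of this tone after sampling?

166.75 kHz mod fs = 23.15 kHz.
23.15 kHz ≤ fs/2 = 35.9 kHz, appears at 23.15 kHz.

23.15 kHz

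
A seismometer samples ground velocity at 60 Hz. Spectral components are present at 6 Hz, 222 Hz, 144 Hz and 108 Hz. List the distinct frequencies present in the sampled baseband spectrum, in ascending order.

fs/2 = 30 Hz.
6 Hz ≤ fs/2 = 30 Hz, passes unchanged.
222 Hz mod fs = 42 Hz.
42 Hz > fs/2 = 30 Hz, folds to fs − 42 Hz = 18 Hz.
144 Hz mod fs = 24 Hz.
24 Hz ≤ fs/2 = 30 Hz, appears at 24 Hz.
108 Hz mod fs = 48 Hz.
48 Hz > fs/2 = 30 Hz, folds to fs − 48 Hz = 12 Hz.
Distinct values: {6 Hz, 12 Hz, 18 Hz, 24 Hz}.

6 Hz, 12 Hz, 18 Hz, 24 Hz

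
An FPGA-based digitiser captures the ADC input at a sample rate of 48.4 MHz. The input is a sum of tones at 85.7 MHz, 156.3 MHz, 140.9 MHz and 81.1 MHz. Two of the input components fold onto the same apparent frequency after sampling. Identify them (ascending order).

fs/2 = 24.2 MHz.
85.7 MHz mod fs = 37.3 MHz.
37.3 MHz > fs/2 = 24.2 MHz, folds to fs − 37.3 MHz = 11.1 MHz.
156.3 MHz mod fs = 11.1 MHz.
11.1 MHz ≤ fs/2 = 24.2 MHz, appears at 11.1 MHz.
140.9 MHz mod fs = 44.1 MHz.
44.1 MHz > fs/2 = 24.2 MHz, folds to fs − 44.1 MHz = 4.3 MHz.
81.1 MHz mod fs = 32.7 MHz.
32.7 MHz > fs/2 = 24.2 MHz, folds to fs − 32.7 MHz = 15.7 MHz.
85.7 MHz and 156.3 MHz both map to 11.1 MHz.

85.7 MHz, 156.3 MHz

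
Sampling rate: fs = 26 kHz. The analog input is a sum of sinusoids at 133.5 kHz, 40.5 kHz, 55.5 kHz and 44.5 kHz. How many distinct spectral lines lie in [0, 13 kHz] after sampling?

fs/2 = 13 kHz.
133.5 kHz mod fs = 3.5 kHz.
3.5 kHz ≤ fs/2 = 13 kHz, appears at 3.5 kHz.
40.5 kHz mod fs = 14.5 kHz.
14.5 kHz > fs/2 = 13 kHz, folds to fs − 14.5 kHz = 11.5 kHz.
55.5 kHz mod fs = 3.5 kHz.
3.5 kHz ≤ fs/2 = 13 kHz, appears at 3.5 kHz.
44.5 kHz mod fs = 18.5 kHz.
18.5 kHz > fs/2 = 13 kHz, folds to fs − 18.5 kHz = 7.5 kHz.
Distinct values: {3.5 kHz, 7.5 kHz, 11.5 kHz} → 3.

3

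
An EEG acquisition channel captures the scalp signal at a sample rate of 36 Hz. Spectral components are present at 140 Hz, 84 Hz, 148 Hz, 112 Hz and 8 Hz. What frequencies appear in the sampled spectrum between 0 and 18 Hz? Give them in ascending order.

4 Hz, 8 Hz, 12 Hz

fs/2 = 18 Hz.
140 Hz mod fs = 32 Hz.
32 Hz > fs/2 = 18 Hz, folds to fs − 32 Hz = 4 Hz.
84 Hz mod fs = 12 Hz.
12 Hz ≤ fs/2 = 18 Hz, appears at 12 Hz.
148 Hz mod fs = 4 Hz.
4 Hz ≤ fs/2 = 18 Hz, appears at 4 Hz.
112 Hz mod fs = 4 Hz.
4 Hz ≤ fs/2 = 18 Hz, appears at 4 Hz.
8 Hz ≤ fs/2 = 18 Hz, passes unchanged.
Distinct values: {4 Hz, 8 Hz, 12 Hz}.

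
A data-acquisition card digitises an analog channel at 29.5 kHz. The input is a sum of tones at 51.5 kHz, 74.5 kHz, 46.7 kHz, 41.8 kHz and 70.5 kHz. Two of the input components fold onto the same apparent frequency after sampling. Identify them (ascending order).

fs/2 = 14.75 kHz.
51.5 kHz mod fs = 22 kHz.
22 kHz > fs/2 = 14.75 kHz, folds to fs − 22 kHz = 7.5 kHz.
74.5 kHz mod fs = 15.5 kHz.
15.5 kHz > fs/2 = 14.75 kHz, folds to fs − 15.5 kHz = 14 kHz.
46.7 kHz mod fs = 17.2 kHz.
17.2 kHz > fs/2 = 14.75 kHz, folds to fs − 17.2 kHz = 12.3 kHz.
41.8 kHz mod fs = 12.3 kHz.
12.3 kHz ≤ fs/2 = 14.75 kHz, appears at 12.3 kHz.
70.5 kHz mod fs = 11.5 kHz.
11.5 kHz ≤ fs/2 = 14.75 kHz, appears at 11.5 kHz.
41.8 kHz and 46.7 kHz both map to 12.3 kHz.

41.8 kHz, 46.7 kHz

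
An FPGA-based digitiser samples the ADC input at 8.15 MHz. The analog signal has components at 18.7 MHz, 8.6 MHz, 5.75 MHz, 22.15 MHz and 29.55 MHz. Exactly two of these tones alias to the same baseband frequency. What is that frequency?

2.4 MHz

fs/2 = 4.075 MHz.
18.7 MHz mod fs = 2.4 MHz.
2.4 MHz ≤ fs/2 = 4.075 MHz, appears at 2.4 MHz.
8.6 MHz mod fs = 0.45 MHz.
0.45 MHz ≤ fs/2 = 4.075 MHz, appears at 0.45 MHz.
5.75 MHz > fs/2 = 4.075 MHz, folds to fs − 5.75 MHz = 2.4 MHz.
22.15 MHz mod fs = 5.85 MHz.
5.85 MHz > fs/2 = 4.075 MHz, folds to fs − 5.85 MHz = 2.3 MHz.
29.55 MHz mod fs = 5.1 MHz.
5.1 MHz > fs/2 = 4.075 MHz, folds to fs − 5.1 MHz = 3.05 MHz.
5.75 MHz and 18.7 MHz both map to 2.4 MHz.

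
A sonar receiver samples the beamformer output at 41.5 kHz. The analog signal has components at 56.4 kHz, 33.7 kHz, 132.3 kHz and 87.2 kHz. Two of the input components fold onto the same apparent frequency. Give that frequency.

7.8 kHz

fs/2 = 20.75 kHz.
56.4 kHz mod fs = 14.9 kHz.
14.9 kHz ≤ fs/2 = 20.75 kHz, appears at 14.9 kHz.
33.7 kHz > fs/2 = 20.75 kHz, folds to fs − 33.7 kHz = 7.8 kHz.
132.3 kHz mod fs = 7.8 kHz.
7.8 kHz ≤ fs/2 = 20.75 kHz, appears at 7.8 kHz.
87.2 kHz mod fs = 4.2 kHz.
4.2 kHz ≤ fs/2 = 20.75 kHz, appears at 4.2 kHz.
33.7 kHz and 132.3 kHz both map to 7.8 kHz.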